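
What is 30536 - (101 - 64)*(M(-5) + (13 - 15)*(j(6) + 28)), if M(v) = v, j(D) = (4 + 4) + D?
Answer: 33829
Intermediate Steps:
j(D) = 8 + D
30536 - (101 - 64)*(M(-5) + (13 - 15)*(j(6) + 28)) = 30536 - (101 - 64)*(-5 + (13 - 15)*((8 + 6) + 28)) = 30536 - 37*(-5 - 2*(14 + 28)) = 30536 - 37*(-5 - 2*42) = 30536 - 37*(-5 - 84) = 30536 - 37*(-89) = 30536 - 1*(-3293) = 30536 + 3293 = 33829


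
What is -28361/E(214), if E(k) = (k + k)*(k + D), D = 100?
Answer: -28361/134392 ≈ -0.21103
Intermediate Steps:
E(k) = 2*k*(100 + k) (E(k) = (k + k)*(k + 100) = (2*k)*(100 + k) = 2*k*(100 + k))
-28361/E(214) = -28361*1/(428*(100 + 214)) = -28361/(2*214*314) = -28361/134392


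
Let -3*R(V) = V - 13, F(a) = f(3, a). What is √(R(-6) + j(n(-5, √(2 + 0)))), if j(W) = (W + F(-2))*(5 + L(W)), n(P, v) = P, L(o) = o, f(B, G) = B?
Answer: √57/3 ≈ 2.5166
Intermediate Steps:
F(a) = 3
j(W) = (3 + W)*(5 + W) (j(W) = (W + 3)*(5 + W) = (3 + W)*(5 + W))
R(V) = 13/3 - V/3 (R(V) = -(V - 13)/3 = -(-13 + V)/3 = 13/3 - V/3)
√(R(-6) + j(n(-5, √(2 + 0)))) = √((13/3 - ⅓*(-6)) + (15 + (-5)² + 8*(-5))) = √((13/3 + 2) + (15 + 25 - 40)) = √(19/3 + 0) = √(19/3) = √57/3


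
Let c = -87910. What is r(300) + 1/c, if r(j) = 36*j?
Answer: 949427999/87910 ≈ 10800.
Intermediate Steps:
r(300) + 1/c = 36*300 + 1/(-87910) = 10800 - 1/87910 = 949427999/87910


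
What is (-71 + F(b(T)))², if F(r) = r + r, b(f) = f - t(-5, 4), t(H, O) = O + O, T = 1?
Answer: 7225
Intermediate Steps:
t(H, O) = 2*O
b(f) = -8 + f (b(f) = f - 2*4 = f - 1*8 = f - 8 = -8 + f)
F(r) = 2*r
(-71 + F(b(T)))² = (-71 + 2*(-8 + 1))² = (-71 + 2*(-7))² = (-71 - 14)² = (-85)² = 7225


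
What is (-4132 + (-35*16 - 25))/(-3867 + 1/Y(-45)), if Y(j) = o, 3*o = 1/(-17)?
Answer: 4717/3918 ≈ 1.2039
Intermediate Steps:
o = -1/51 (o = (1/3)/(-17) = (1/3)*(-1/17) = -1/51 ≈ -0.019608)
Y(j) = -1/51
(-4132 + (-35*16 - 25))/(-3867 + 1/Y(-45)) = (-4132 + (-35*16 - 25))/(-3867 + 1/(-1/51)) = (-4132 + (-560 - 25))/(-3867 - 51) = (-4132 - 585)/(-3918) = -4717*(-1/3918) = 4717/3918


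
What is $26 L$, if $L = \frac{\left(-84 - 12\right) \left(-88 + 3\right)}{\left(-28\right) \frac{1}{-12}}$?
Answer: $\frac{636480}{7} \approx 90926.0$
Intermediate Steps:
$L = \frac{24480}{7}$ ($L = \frac{\left(-96\right) \left(-85\right)}{\left(-28\right) \left(- \frac{1}{12}\right)} = \frac{8160}{\frac{7}{3}} = 8160 \cdot \frac{3}{7} = \frac{24480}{7} \approx 3497.1$)
$26 L = 26 \cdot \frac{24480}{7} = \frac{636480}{7}$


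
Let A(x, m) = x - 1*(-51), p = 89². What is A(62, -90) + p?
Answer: 8034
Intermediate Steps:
p = 7921
A(x, m) = 51 + x (A(x, m) = x + 51 = 51 + x)
A(62, -90) + p = (51 + 62) + 7921 = 113 + 7921 = 8034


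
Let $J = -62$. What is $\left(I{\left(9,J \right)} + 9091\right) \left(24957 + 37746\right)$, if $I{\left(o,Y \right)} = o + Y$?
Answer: $566709714$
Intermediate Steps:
$I{\left(o,Y \right)} = Y + o$
$\left(I{\left(9,J \right)} + 9091\right) \left(24957 + 37746\right) = \left(\left(-62 + 9\right) + 9091\right) \left(24957 + 37746\right) = \left(-53 + 9091\right) 62703 = 9038 \cdot 62703 = 566709714$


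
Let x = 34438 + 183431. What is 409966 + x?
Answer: 627835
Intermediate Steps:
x = 217869
409966 + x = 409966 + 217869 = 627835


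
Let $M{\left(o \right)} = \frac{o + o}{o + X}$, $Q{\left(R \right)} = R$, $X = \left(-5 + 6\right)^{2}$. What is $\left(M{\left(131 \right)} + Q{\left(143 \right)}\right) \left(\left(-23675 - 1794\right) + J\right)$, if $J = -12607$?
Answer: $- \frac{60724874}{11} \approx -5.5204 \cdot 10^{6}$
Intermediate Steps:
$X = 1$ ($X = 1^{2} = 1$)
$M{\left(o \right)} = \frac{2 o}{1 + o}$ ($M{\left(o \right)} = \frac{o + o}{o + 1} = \frac{2 o}{1 + o}$)
$\left(M{\left(131 \right)} + Q{\left(143 \right)}\right) \left(\left(-23675 - 1794\right) + J\right) = \left(2 \cdot 131 \frac{1}{1 + 131} + 143\right) \left(\left(-23675 - 1794\right) - 12607\right) = \left(2 \cdot 131 \cdot \frac{1}{132} + 143\right) \left(\left(-23675 - 1794\right) - 12607\right) = \left(2 \cdot 131 \cdot \frac{1}{132} + 143\right) \left(-25469 - 12607\right) = \left(\frac{131}{66} + 143\right) \left(-38076\right) = \frac{9569}{66} \left(-38076\right) = - \frac{60724874}{11}$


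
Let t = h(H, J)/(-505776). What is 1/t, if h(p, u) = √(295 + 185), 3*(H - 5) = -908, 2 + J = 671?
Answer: -21074*√30/5 ≈ -23085.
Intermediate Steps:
J = 669 (J = -2 + 671 = 669)
H = -893/3 (H = 5 + (⅓)*(-908) = 5 - 908/3 = -893/3 ≈ -297.67)
h(p, u) = 4*√30 (h(p, u) = √480 = 4*√30)
t = -√30/126444 (t = (4*√30)/(-505776) = (4*√30)*(-1/505776) = -√30/126444 ≈ -4.3317e-5)
1/t = 1/(-√30/126444) = -21074*√30/5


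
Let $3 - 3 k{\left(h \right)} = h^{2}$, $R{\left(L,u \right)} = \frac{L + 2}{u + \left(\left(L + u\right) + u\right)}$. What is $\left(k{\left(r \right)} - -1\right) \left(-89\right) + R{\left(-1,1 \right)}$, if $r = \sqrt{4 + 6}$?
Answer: $\frac{715}{6} \approx 119.17$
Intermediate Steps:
$r = \sqrt{10} \approx 3.1623$
$R{\left(L,u \right)} = \frac{2 + L}{L + 3 u}$ ($R{\left(L,u \right)} = \frac{2 + L}{u + \left(L + 2 u\right)} = \frac{2 + L}{L + 3 u}$)
$k{\left(h \right)} = 1 - \frac{h^{2}}{3}$
$\left(k{\left(r \right)} - -1\right) \left(-89\right) + R{\left(-1,1 \right)} = \left(\left(1 - \frac{\left(\sqrt{10}\right)^{2}}{3}\right) - -1\right) \left(-89\right) + \frac{2 - 1}{-1 + 3 \cdot 1} = \left(\left(1 - \frac{10}{3}\right) + 1\right) \left(-89\right) + \frac{1}{-1 + 3} \cdot 1 = \left(\left(1 - \frac{10}{3}\right) + 1\right) \left(-89\right) + \frac{1}{2} \cdot 1 = \left(- \frac{7}{3} + 1\right) \left(-89\right) + \frac{1}{2} \cdot 1 = \left(- \frac{4}{3}\right) \left(-89\right) + \frac{1}{2} = \frac{356}{3} + \frac{1}{2} = \frac{715}{6}$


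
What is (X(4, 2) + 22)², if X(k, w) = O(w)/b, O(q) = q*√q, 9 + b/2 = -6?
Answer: (330 - √2)²/225 ≈ 479.86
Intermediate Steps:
b = -30 (b = -18 + 2*(-6) = -18 - 12 = -30)
O(q) = q^(3/2)
X(k, w) = -w^(3/2)/30 (X(k, w) = w^(3/2)/(-30) = w^(3/2)*(-1/30) = -w^(3/2)/30)
(X(4, 2) + 22)² = (-√2/15 + 22)² = (22 - √2/15)²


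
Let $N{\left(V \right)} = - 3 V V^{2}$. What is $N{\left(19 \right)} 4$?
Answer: $-82308$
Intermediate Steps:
$N{\left(V \right)} = - 3 V^{3}$
$N{\left(19 \right)} 4 = - 3 \cdot 19^{3} \cdot 4 = \left(-3\right) 6859 \cdot 4 = \left(-20577\right) 4 = -82308$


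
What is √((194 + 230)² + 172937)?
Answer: √352713 ≈ 593.90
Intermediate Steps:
√((194 + 230)² + 172937) = √(424² + 172937) = √(179776 + 172937) = √352713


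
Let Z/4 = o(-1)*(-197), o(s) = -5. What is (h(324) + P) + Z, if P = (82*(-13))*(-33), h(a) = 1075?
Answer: 40193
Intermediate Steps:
P = 35178 (P = -1066*(-33) = 35178)
Z = 3940 (Z = 4*(-5*(-197)) = 4*985 = 3940)
(h(324) + P) + Z = (1075 + 35178) + 3940 = 36253 + 3940 = 40193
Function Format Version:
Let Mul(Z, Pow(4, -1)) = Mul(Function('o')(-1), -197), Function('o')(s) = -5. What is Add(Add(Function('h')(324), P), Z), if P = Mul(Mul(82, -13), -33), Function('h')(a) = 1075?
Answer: 40193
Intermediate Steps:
P = 35178 (P = Mul(-1066, -33) = 35178)
Z = 3940 (Z = Mul(4, Mul(-5, -197)) = Mul(4, 985) = 3940)
Add(Add(Function('h')(324), P), Z) = Add(Add(1075, 35178), 3940) = Add(36253, 3940) = 40193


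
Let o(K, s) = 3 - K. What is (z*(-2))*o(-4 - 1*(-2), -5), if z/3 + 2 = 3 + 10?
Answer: -330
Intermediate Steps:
z = 33 (z = -6 + 3*(3 + 10) = -6 + 3*13 = -6 + 39 = 33)
(z*(-2))*o(-4 - 1*(-2), -5) = (33*(-2))*(3 - (-4 - 1*(-2))) = -66*(3 - (-4 + 2)) = -66*(3 - 1*(-2)) = -66*(3 + 2) = -66*5 = -330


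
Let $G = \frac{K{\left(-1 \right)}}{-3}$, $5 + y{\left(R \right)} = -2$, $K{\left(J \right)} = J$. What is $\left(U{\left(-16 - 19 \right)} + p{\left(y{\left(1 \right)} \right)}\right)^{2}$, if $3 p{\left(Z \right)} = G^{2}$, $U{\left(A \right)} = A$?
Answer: $\frac{891136}{729} \approx 1222.4$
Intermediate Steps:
$y{\left(R \right)} = -7$ ($y{\left(R \right)} = -5 - 2 = -7$)
$G = \frac{1}{3}$ ($G = - \frac{1}{-3} = \left(-1\right) \left(- \frac{1}{3}\right) = \frac{1}{3} \approx 0.33333$)
$p{\left(Z \right)} = \frac{1}{27}$ ($p{\left(Z \right)} = \frac{1}{3 \cdot 9} = \frac{1}{3} \cdot \frac{1}{9} = \frac{1}{27}$)
$\left(U{\left(-16 - 19 \right)} + p{\left(y{\left(1 \right)} \right)}\right)^{2} = \left(\left(-16 - 19\right) + \frac{1}{27}\right)^{2} = \left(-35 + \frac{1}{27}\right)^{2} = \left(- \frac{944}{27}\right)^{2} = \frac{891136}{729}$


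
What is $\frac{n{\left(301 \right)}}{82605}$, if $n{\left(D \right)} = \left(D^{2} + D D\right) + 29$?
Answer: $\frac{181231}{82605} \approx 2.1939$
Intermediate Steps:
$n{\left(D \right)} = 29 + 2 D^{2}$ ($n{\left(D \right)} = \left(D^{2} + D^{2}\right) + 29 = 2 D^{2} + 29 = 29 + 2 D^{2}$)
$\frac{n{\left(301 \right)}}{82605} = \frac{29 + 2 \cdot 301^{2}}{82605} = \left(29 + 2 \cdot 90601\right) \frac{1}{82605} = \left(29 + 181202\right) \frac{1}{82605} = 181231 \cdot \frac{1}{82605} = \frac{181231}{82605}$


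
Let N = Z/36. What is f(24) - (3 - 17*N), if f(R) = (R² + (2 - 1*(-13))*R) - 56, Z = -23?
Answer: 31181/36 ≈ 866.14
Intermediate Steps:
N = -23/36 ≈ -0.63889
f(R) = -56 + R² + 15*R (f(R) = (R² + (2 + 13)*R) - 56 = (R² + 15*R) - 56 = -56 + R² + 15*R)
f(24) - (3 - 17*N) = (-56 + 24² + 15*24) - (3 - 17*(-23/36)) = (-56 + 576 + 360) - (3 + 391/36) = 880 - 1*499/36 = 880 - 499/36 = 31181/36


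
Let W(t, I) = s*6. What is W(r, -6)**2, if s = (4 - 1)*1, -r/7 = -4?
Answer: 324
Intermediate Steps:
r = 28 (r = -7*(-4) = 28)
s = 3 (s = 3*1 = 3)
W(t, I) = 18 (W(t, I) = 3*6 = 18)
W(r, -6)**2 = 18**2 = 324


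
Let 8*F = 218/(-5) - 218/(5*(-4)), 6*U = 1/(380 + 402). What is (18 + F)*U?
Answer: 371/125120 ≈ 0.0029652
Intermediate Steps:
U = 1/4692 (U = 1/(6*(380 + 402)) = (1/6)/782 = (1/6)*(1/782) = 1/4692 ≈ 0.00021313)
F = -327/80 (F = (218/(-5) - 218/(5*(-4)))/8 = (218*(-1/5) - 218/(-20))/8 = (-218/5 - 218*(-1/20))/8 = (-218/5 + 109/10)/8 = (1/8)*(-327/10) = -327/80 ≈ -4.0875)
(18 + F)*U = (18 - 327/80)*(1/4692) = (1113/80)*(1/4692) = 371/125120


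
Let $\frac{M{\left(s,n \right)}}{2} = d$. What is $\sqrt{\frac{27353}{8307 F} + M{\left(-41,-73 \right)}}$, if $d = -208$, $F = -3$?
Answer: $\frac{i \sqrt{28782340041}}{8307} \approx 20.423 i$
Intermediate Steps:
$M{\left(s,n \right)} = -416$ ($M{\left(s,n \right)} = 2 \left(-208\right) = -416$)
$\sqrt{\frac{27353}{8307 F} + M{\left(-41,-73 \right)}} = \sqrt{\frac{27353}{8307 \left(-3\right)} - 416} = \sqrt{\frac{27353}{-24921} - 416} = \sqrt{27353 \left(- \frac{1}{24921}\right) - 416} = \sqrt{- \frac{27353}{24921} - 416} = \sqrt{- \frac{10394489}{24921}} = \frac{i \sqrt{28782340041}}{8307}$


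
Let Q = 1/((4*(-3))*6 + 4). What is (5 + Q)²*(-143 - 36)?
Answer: -20570859/4624 ≈ -4448.7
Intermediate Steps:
Q = -1/68 (Q = 1/(-12*6 + 4) = 1/(-72 + 4) = 1/(-68) = -1/68 ≈ -0.014706)
(5 + Q)²*(-143 - 36) = (5 - 1/68)²*(-143 - 36) = (339/68)²*(-179) = (114921/4624)*(-179) = -20570859/4624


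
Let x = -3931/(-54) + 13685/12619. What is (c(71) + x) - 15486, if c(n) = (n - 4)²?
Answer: -7443297443/681426 ≈ -10923.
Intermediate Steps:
c(n) = (-4 + n)²
x = 50344279/681426 (x = -3931*(-1/54) + 13685*(1/12619) = 3931/54 + 13685/12619 = 50344279/681426 ≈ 73.881)
(c(71) + x) - 15486 = ((-4 + 71)² + 50344279/681426) - 15486 = (67² + 50344279/681426) - 15486 = (4489 + 50344279/681426) - 15486 = 3109265593/681426 - 15486 = -7443297443/681426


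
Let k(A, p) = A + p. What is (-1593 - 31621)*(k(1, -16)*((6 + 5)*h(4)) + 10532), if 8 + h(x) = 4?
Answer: -371731088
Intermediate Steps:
h(x) = -4 (h(x) = -8 + 4 = -4)
(-1593 - 31621)*(k(1, -16)*((6 + 5)*h(4)) + 10532) = (-1593 - 31621)*((1 - 16)*((6 + 5)*(-4)) + 10532) = -33214*(-165*(-4) + 10532) = -33214*(-15*(-44) + 10532) = -33214*(660 + 10532) = -33214*11192 = -371731088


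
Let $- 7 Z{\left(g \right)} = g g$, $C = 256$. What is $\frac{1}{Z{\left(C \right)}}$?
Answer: $- \frac{7}{65536} \approx -0.00010681$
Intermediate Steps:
$Z{\left(g \right)} = - \frac{g^{2}}{7}$ ($Z{\left(g \right)} = - \frac{g g}{7} = - \frac{g^{2}}{7}$)
$\frac{1}{Z{\left(C \right)}} = \frac{1}{\left(- \frac{1}{7}\right) 256^{2}} = \frac{1}{\left(- \frac{1}{7}\right) 65536} = \frac{1}{- \frac{65536}{7}} = - \frac{7}{65536}$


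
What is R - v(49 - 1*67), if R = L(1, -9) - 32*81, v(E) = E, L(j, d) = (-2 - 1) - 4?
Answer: -2581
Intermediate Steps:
L(j, d) = -7 (L(j, d) = -3 - 4 = -7)
R = -2599 (R = -7 - 32*81 = -7 - 2592 = -2599)
R - v(49 - 1*67) = -2599 - (49 - 1*67) = -2599 - (49 - 67) = -2599 - 1*(-18) = -2599 + 18 = -2581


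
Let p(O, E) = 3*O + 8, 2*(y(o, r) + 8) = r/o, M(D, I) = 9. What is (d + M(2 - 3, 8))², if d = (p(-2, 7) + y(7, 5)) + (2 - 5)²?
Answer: 29929/196 ≈ 152.70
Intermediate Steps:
y(o, r) = -8 + r/(2*o) (y(o, r) = -8 + (r/o)/2 = -8 + r/(2*o))
p(O, E) = 8 + 3*O
d = 47/14 (d = ((8 + 3*(-2)) + (-8 + (½)*5/7)) + (2 - 5)² = ((8 - 6) + (-8 + (½)*5*(⅐))) + (-3)² = (2 + (-8 + 5/14)) + 9 = (2 - 107/14) + 9 = -79/14 + 9 = 47/14 ≈ 3.3571)
(d + M(2 - 3, 8))² = (47/14 + 9)² = (173/14)² = 29929/196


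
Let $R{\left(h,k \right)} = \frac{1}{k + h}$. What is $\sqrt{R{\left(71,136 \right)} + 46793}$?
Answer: $\frac{2 \sqrt{55695374}}{69} \approx 216.32$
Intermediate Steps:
$R{\left(h,k \right)} = \frac{1}{h + k}$
$\sqrt{R{\left(71,136 \right)} + 46793} = \sqrt{\frac{1}{71 + 136} + 46793} = \sqrt{\frac{1}{207} + 46793} = \sqrt{\frac{9686152}{207}} = \frac{2 \sqrt{55695374}}{69}$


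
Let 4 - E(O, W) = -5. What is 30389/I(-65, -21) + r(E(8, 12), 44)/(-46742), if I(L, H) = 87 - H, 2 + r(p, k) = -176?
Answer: 710230931/2524068 ≈ 281.38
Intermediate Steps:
E(O, W) = 9 (E(O, W) = 4 - 1*(-5) = 4 + 5 = 9)
r(p, k) = -178 (r(p, k) = -2 - 176 = -178)
30389/I(-65, -21) + r(E(8, 12), 44)/(-46742) = 30389/(87 - 1*(-21)) - 178/(-46742) = 30389/(87 + 21) - 178*(-1/46742) = 30389/108 + 89/23371 = 710230931/2524068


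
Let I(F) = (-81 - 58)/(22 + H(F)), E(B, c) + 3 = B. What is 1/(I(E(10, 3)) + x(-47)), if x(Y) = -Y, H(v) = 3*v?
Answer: 43/1882 ≈ 0.022848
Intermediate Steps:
E(B, c) = -3 + B
I(F) = -139/(22 + 3*F) (I(F) = (-81 - 58)/(22 + 3*F) = -139/(22 + 3*F))
1/(I(E(10, 3)) + x(-47)) = 1/(-139/(22 + 3*(-3 + 10)) - 1*(-47)) = 1/(-139/(22 + 3*7) + 47) = 1/(-139/(22 + 21) + 47) = 1/(-139/43 + 47) = 1/(1882/43) = 43/1882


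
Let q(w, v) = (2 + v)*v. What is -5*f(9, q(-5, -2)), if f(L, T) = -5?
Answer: 25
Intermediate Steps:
q(w, v) = v*(2 + v)
-5*f(9, q(-5, -2)) = -5*(-5) = 25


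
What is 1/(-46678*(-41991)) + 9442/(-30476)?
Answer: -2313355969805/7466832943431 ≈ -0.30982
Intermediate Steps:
1/(-46678*(-41991)) + 9442/(-30476) = -1/46678*(-1/41991) + 9442*(-1/30476) = 1/1960055898 - 4721/15238 = -2313355969805/7466832943431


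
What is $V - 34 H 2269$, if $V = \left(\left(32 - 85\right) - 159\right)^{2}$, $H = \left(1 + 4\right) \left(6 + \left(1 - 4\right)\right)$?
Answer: $-1112246$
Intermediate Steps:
$H = 15$ ($H = 5 \left(6 + \left(1 - 4\right)\right) = 5 \left(6 - 3\right) = 5 \cdot 3 = 15$)
$V = 44944$ ($V = \left(-53 - 159\right)^{2} = \left(-212\right)^{2} = 44944$)
$V - 34 H 2269 = 44944 - 34 \cdot 15 \cdot 2269 = 44944 - 510 \cdot 2269 = 44944 - 1157190 = -1112246$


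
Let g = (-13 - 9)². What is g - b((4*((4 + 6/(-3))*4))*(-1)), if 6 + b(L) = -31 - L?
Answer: 489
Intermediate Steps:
b(L) = -37 - L (b(L) = -6 + (-31 - L) = -37 - L)
g = 484 (g = (-22)² = 484)
g - b((4*((4 + 6/(-3))*4))*(-1)) = 484 - (-37 - 4*((4 + 6/(-3))*4)*(-1)) = 484 - (-37 - 4*((4 + 6*(-⅓))*4)*(-1)) = 484 - (-37 - 4*((4 - 2)*4)*(-1)) = 484 - (-37 - 4*(2*4)*(-1)) = 484 - (-37 - 4*8*(-1)) = 484 - (-37 - 32*(-1)) = 484 - (-37 - 1*(-32)) = 484 - (-37 + 32) = 484 - 1*(-5) = 484 + 5 = 489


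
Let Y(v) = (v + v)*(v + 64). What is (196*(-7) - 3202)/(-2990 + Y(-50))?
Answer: 2287/2195 ≈ 1.0419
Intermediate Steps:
Y(v) = 2*v*(64 + v) (Y(v) = (2*v)*(64 + v) = 2*v*(64 + v))
(196*(-7) - 3202)/(-2990 + Y(-50)) = (196*(-7) - 3202)/(-2990 + 2*(-50)*(64 - 50)) = (-1372 - 3202)/(-2990 + 2*(-50)*14) = -4574/(-2990 - 1400) = -4574/(-4390) = -4574*(-1/4390) = 2287/2195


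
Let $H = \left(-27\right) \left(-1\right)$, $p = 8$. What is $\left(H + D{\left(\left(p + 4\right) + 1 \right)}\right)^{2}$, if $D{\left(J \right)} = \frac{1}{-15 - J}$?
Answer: $\frac{570025}{784} \approx 727.07$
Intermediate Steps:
$H = 27$
$\left(H + D{\left(\left(p + 4\right) + 1 \right)}\right)^{2} = \left(27 - \frac{1}{15 + \left(\left(8 + 4\right) + 1\right)}\right)^{2} = \left(27 - \frac{1}{15 + \left(12 + 1\right)}\right)^{2} = \left(27 - \frac{1}{15 + 13}\right)^{2} = \left(27 - \frac{1}{28}\right)^{2} = \left(\frac{755}{28}\right)^{2} = \frac{570025}{784}$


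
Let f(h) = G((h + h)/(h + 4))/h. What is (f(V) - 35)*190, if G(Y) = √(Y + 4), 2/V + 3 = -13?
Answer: -6650 - 1520*√3782/31 ≈ -9665.4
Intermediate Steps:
V = -⅛ (V = 2/(-3 - 13) = 2/(-16) = 2*(-1/16) = -⅛ ≈ -0.12500)
G(Y) = √(4 + Y)
f(h) = √(4 + 2*h/(4 + h))/h (f(h) = √(4 + (h + h)/(h + 4))/h = √(4 + (2*h)/(4 + h))/h = √(4 + 2*h/(4 + h))/h)
(f(V) - 35)*190 = (√2*√((8 + 3*(-⅛))/(4 - ⅛))/(-⅛) - 35)*190 = (√2*(-8)*√((8 - 3/8)/(31/8)) - 35)*190 = (√2*(-8)*√((8/31)*(61/8)) - 35)*190 = (√2*(-8)*√(61/31) - 35)*190 = (√2*(-8)*(√1891/31) - 35)*190 = (-8*√3782/31 - 35)*190 = (-35 - 8*√3782/31)*190 = -6650 - 1520*√3782/31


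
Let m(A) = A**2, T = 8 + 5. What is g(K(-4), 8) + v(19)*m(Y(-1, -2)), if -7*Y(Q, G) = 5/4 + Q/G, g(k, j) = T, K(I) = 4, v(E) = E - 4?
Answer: 223/16 ≈ 13.938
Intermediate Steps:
v(E) = -4 + E
T = 13
g(k, j) = 13
Y(Q, G) = -5/28 - Q/(7*G) (Y(Q, G) = -(5/4 + Q/G)/7 = -5/28 - Q/(7*G))
g(K(-4), 8) + v(19)*m(Y(-1, -2)) = 13 + (-4 + 19)*(-5/28 - 1/7*(-1)/(-2))**2 = 13 + 15*(-5/28 - 1/7*(-1)*(-1/2))**2 = 13 + 15*(-5/28 - 1/14)**2 = 13 + 15*(-1/4)**2 = 13 + 15*(1/16) = 13 + 15/16 = 223/16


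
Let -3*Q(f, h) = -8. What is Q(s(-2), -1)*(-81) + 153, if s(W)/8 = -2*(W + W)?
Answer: -63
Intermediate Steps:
s(W) = -32*W (s(W) = 8*(-2*(W + W)) = 8*(-4*W) = -32*W)
Q(f, h) = 8/3 (Q(f, h) = -1/3*(-8) = 8/3)
Q(s(-2), -1)*(-81) + 153 = (8/3)*(-81) + 153 = -216 + 153 = -63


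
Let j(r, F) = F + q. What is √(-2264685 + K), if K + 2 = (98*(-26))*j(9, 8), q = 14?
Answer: I*√2320743 ≈ 1523.4*I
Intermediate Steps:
j(r, F) = 14 + F (j(r, F) = F + 14 = 14 + F)
K = -56058 (K = -2 + (98*(-26))*(14 + 8) = -2 - 2548*22 = -2 - 56056 = -56058)
√(-2264685 + K) = √(-2264685 - 56058) = √(-2320743) = I*√2320743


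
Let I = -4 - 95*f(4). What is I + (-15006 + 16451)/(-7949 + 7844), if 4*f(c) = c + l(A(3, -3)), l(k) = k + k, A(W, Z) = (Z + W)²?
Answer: -2368/21 ≈ -112.76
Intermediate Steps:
A(W, Z) = (W + Z)²
l(k) = 2*k
f(c) = c/4 (f(c) = (c + 2*(3 - 3)²)/4 = (c + 2*0²)/4 = (c + 2*0)/4 = (c + 0)/4 = c/4)
I = -99 (I = -4 - 95*4/4 = -4 - 95*1 = -4 - 95 = -99)
I + (-15006 + 16451)/(-7949 + 7844) = -99 + (-15006 + 16451)/(-7949 + 7844) = -99 + 1445/(-105) = -99 + 1445*(-1/105) = -99 - 289/21 = -2368/21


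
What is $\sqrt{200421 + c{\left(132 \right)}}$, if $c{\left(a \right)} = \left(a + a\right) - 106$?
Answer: $\sqrt{200579} \approx 447.86$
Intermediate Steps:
$c{\left(a \right)} = -106 + 2 a$ ($c{\left(a \right)} = 2 a - 106 = -106 + 2 a$)
$\sqrt{200421 + c{\left(132 \right)}} = \sqrt{200421 + \left(-106 + 2 \cdot 132\right)} = \sqrt{200421 + \left(-106 + 264\right)} = \sqrt{200421 + 158} = \sqrt{200579}$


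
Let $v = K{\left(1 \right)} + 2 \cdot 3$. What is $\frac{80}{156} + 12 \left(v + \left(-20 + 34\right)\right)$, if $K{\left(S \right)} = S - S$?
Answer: $\frac{9380}{39} \approx 240.51$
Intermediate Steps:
$K{\left(S \right)} = 0$
$v = 6$ ($v = 0 + 2 \cdot 3 = 0 + 6 = 6$)
$\frac{80}{156} + 12 \left(v + \left(-20 + 34\right)\right) = \frac{80}{156} + 12 \left(6 + \left(-20 + 34\right)\right) = 80 \cdot \frac{1}{156} + 12 \left(6 + 14\right) = \frac{20}{39} + 12 \cdot 20 = \frac{20}{39} + 240 = \frac{9380}{39}$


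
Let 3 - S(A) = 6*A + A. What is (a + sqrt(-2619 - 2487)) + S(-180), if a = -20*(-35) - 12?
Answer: 1951 + I*sqrt(5106) ≈ 1951.0 + 71.456*I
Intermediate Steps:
S(A) = 3 - 7*A (S(A) = 3 - (6*A + A) = 3 - 7*A)
a = 688 (a = 700 - 12 = 688)
(a + sqrt(-2619 - 2487)) + S(-180) = (688 + sqrt(-2619 - 2487)) + (3 - 7*(-180)) = (688 + sqrt(-5106)) + (3 + 1260) = (688 + I*sqrt(5106)) + 1263 = 1951 + I*sqrt(5106)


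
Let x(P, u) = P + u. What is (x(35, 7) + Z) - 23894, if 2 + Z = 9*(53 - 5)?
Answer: -23422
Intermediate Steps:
Z = 430 (Z = -2 + 9*(53 - 5) = -2 + 9*48 = -2 + 432 = 430)
(x(35, 7) + Z) - 23894 = ((35 + 7) + 430) - 23894 = (42 + 430) - 23894 = 472 - 23894 = -23422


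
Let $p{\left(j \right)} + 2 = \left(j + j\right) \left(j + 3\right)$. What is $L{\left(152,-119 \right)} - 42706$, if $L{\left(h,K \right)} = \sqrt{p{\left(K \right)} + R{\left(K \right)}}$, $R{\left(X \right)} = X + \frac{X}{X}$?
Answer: $-42706 + 4 \sqrt{1718} \approx -42540.0$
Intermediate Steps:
$R{\left(X \right)} = 1 + X$ ($R{\left(X \right)} = X + 1 = 1 + X$)
$p{\left(j \right)} = -2 + 2 j \left(3 + j\right)$ ($p{\left(j \right)} = -2 + \left(j + j\right) \left(j + 3\right) = -2 + 2 j \left(3 + j\right)$)
$L{\left(h,K \right)} = \sqrt{-1 + 2 K^{2} + 7 K}$ ($L{\left(h,K \right)} = \sqrt{\left(-2 + 2 K^{2} + 6 K\right) + \left(1 + K\right)} = \sqrt{-1 + 2 K^{2} + 7 K}$)
$L{\left(152,-119 \right)} - 42706 = \sqrt{-1 + 2 \left(-119\right)^{2} + 7 \left(-119\right)} - 42706 = \sqrt{-1 + 2 \cdot 14161 - 833} - 42706 = \sqrt{-1 + 28322 - 833} - 42706 = \sqrt{27488} - 42706 = 4 \sqrt{1718} - 42706 = -42706 + 4 \sqrt{1718}$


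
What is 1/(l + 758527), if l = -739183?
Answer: 1/19344 ≈ 5.1696e-5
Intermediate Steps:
1/(l + 758527) = 1/(-739183 + 758527) = 1/19344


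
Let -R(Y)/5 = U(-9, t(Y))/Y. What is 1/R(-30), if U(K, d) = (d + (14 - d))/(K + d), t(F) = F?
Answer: -117/7 ≈ -16.714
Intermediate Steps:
U(K, d) = 14/(K + d)
R(Y) = -70/(Y*(-9 + Y)) (R(Y) = -5*14/(-9 + Y)/Y = -70/(Y*(-9 + Y)))
1/R(-30) = 1/(-70/(-30*(-9 - 30))) = 1/(-70*(-1/30)/(-39)) = 1/(-70*(-1/30)*(-1/39)) = 1/(-7/117) = -117/7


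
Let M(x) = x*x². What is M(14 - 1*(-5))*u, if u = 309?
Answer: 2119431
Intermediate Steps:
M(x) = x³
M(14 - 1*(-5))*u = (14 - 1*(-5))³*309 = (14 + 5)³*309 = 19³*309 = 6859*309 = 2119431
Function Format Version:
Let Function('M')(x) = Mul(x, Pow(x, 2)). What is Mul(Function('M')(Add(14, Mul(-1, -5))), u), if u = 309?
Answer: 2119431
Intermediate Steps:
Function('M')(x) = Pow(x, 3)
Mul(Function('M')(Add(14, Mul(-1, -5))), u) = Mul(Pow(Add(14, Mul(-1, -5)), 3), 309) = Mul(Pow(Add(14, 5), 3), 309) = Mul(Pow(19, 3), 309) = Mul(6859, 309) = 2119431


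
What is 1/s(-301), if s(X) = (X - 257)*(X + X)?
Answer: 1/335916 ≈ 2.9769e-6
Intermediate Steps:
s(X) = 2*X*(-257 + X) (s(X) = (-257 + X)*(2*X) = 2*X*(-257 + X))
1/s(-301) = 1/(2*(-301)*(-257 - 301)) = 1/(2*(-301)*(-558)) = 1/335916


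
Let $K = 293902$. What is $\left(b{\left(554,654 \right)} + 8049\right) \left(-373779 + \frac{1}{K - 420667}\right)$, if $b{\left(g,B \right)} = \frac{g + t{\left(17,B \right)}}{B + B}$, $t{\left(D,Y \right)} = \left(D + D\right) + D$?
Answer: $- \frac{124717930201594598}{41452155} \approx -3.0087 \cdot 10^{9}$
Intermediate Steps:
$t{\left(D,Y \right)} = 3 D$ ($t{\left(D,Y \right)} = 2 D + D = 3 D$)
$b{\left(g,B \right)} = \frac{51 + g}{2 B}$ ($b{\left(g,B \right)} = \frac{g + 3 \cdot 17}{B + B} = \frac{g + 51}{2 B} = \left(51 + g\right) \frac{1}{2 B} = \frac{51 + g}{2 B}$)
$\left(b{\left(554,654 \right)} + 8049\right) \left(-373779 + \frac{1}{K - 420667}\right) = \left(\frac{51 + 554}{2 \cdot 654} + 8049\right) \left(-373779 + \frac{1}{293902 - 420667}\right) = \left(\frac{1}{2} \cdot \frac{1}{654} \cdot 605 + 8049\right) \left(-373779 + \frac{1}{-126765}\right) = \left(\frac{605}{1308} + 8049\right) \left(-373779 - \frac{1}{126765}\right) = \frac{10528697}{1308} \left(- \frac{47382094936}{126765}\right) = - \frac{124717930201594598}{41452155}$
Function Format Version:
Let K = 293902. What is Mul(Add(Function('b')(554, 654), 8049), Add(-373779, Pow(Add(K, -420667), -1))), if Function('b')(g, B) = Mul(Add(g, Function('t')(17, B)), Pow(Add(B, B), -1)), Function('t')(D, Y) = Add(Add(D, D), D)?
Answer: Rational(-124717930201594598, 41452155) ≈ -3.0087e+9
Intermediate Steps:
Function('t')(D, Y) = Mul(3, D) (Function('t')(D, Y) = Add(Mul(2, D), D) = Mul(3, D))
Function('b')(g, B) = Mul(Rational(1, 2), Pow(B, -1), Add(51, g)) (Function('b')(g, B) = Mul(Add(g, Mul(3, 17)), Pow(Add(B, B), -1)) = Mul(Add(g, 51), Pow(Mul(2, B), -1)) = Mul(Add(51, g), Mul(Rational(1, 2), Pow(B, -1))) = Mul(Rational(1, 2), Pow(B, -1), Add(51, g)))
Mul(Add(Function('b')(554, 654), 8049), Add(-373779, Pow(Add(K, -420667), -1))) = Mul(Add(Mul(Rational(1, 2), Pow(654, -1), Add(51, 554)), 8049), Add(-373779, Pow(Add(293902, -420667), -1))) = Mul(Add(Mul(Rational(1, 2), Rational(1, 654), 605), 8049), Add(-373779, Pow(-126765, -1))) = Mul(Add(Rational(605, 1308), 8049), Add(-373779, Rational(-1, 126765))) = Mul(Rational(10528697, 1308), Rational(-47382094936, 126765)) = Rational(-124717930201594598, 41452155)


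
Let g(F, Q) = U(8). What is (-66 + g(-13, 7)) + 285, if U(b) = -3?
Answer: 216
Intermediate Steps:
g(F, Q) = -3
(-66 + g(-13, 7)) + 285 = (-66 - 3) + 285 = -69 + 285 = 216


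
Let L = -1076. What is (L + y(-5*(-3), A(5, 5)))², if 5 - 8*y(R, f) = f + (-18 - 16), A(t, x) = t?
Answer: 18378369/16 ≈ 1.1486e+6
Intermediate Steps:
y(R, f) = 39/8 - f/8 (y(R, f) = 5/8 - (f + (-18 - 16))/8 = 5/8 - (f - 34)/8 = 5/8 - (-34 + f)/8 = 5/8 + (17/4 - f/8) = 39/8 - f/8)
(L + y(-5*(-3), A(5, 5)))² = (-1076 + (39/8 - ⅛*5))² = (-1076 + (39/8 - 5/8))² = (-1076 + 17/4)² = (-4287/4)² = 18378369/16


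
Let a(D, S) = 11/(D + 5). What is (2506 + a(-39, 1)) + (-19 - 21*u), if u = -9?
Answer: 90973/34 ≈ 2675.7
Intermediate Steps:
a(D, S) = 11/(5 + D)
(2506 + a(-39, 1)) + (-19 - 21*u) = (2506 + 11/(5 - 39)) + (-19 - 21*(-9)) = (2506 + 11/(-34)) + (-19 + 189) = (2506 + 11*(-1/34)) + 170 = (2506 - 11/34) + 170 = 85193/34 + 170 = 90973/34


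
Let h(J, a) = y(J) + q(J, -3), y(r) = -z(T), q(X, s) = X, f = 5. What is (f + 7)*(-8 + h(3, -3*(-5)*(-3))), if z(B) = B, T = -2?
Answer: -36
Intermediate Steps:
y(r) = 2 (y(r) = -1*(-2) = 2)
h(J, a) = 2 + J
(f + 7)*(-8 + h(3, -3*(-5)*(-3))) = (5 + 7)*(-8 + (2 + 3)) = 12*(-8 + 5) = 12*(-3) = -36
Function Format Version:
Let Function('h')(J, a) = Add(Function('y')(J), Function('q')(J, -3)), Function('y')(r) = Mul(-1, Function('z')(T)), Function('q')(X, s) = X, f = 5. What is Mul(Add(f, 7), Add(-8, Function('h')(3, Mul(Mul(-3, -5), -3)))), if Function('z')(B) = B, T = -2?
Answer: -36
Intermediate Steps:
Function('y')(r) = 2 (Function('y')(r) = Mul(-1, -2) = 2)
Function('h')(J, a) = Add(2, J)
Mul(Add(f, 7), Add(-8, Function('h')(3, Mul(Mul(-3, -5), -3)))) = Mul(Add(5, 7), Add(-8, Add(2, 3))) = Mul(12, Add(-8, 5)) = Mul(12, -3) = -36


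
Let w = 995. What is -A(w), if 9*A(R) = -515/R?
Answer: 103/1791 ≈ 0.057510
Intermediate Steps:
A(R) = -515/(9*R) (A(R) = (-515/R)/9 = -515/(9*R))
-A(w) = -(-515)/(9*995) = -1*(-103/1791) = 103/1791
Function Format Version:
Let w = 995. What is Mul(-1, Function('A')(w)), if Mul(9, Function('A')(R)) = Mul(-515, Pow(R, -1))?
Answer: Rational(103, 1791) ≈ 0.057510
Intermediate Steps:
Function('A')(R) = Mul(Rational(-515, 9), Pow(R, -1)) (Function('A')(R) = Mul(Rational(1, 9), Mul(-515, Pow(R, -1))) = Mul(Rational(-515, 9), Pow(R, -1)))
Mul(-1, Function('A')(w)) = Mul(-1, Mul(Rational(-515, 9), Pow(995, -1))) = Mul(-1, Mul(Rational(-515, 9), Rational(1, 995))) = Mul(-1, Rational(-103, 1791)) = Rational(103, 1791)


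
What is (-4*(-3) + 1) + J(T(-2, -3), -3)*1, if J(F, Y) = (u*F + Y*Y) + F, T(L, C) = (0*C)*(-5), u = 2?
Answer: 22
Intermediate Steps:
T(L, C) = 0 (T(L, C) = 0*(-5) = 0)
J(F, Y) = Y² + 3*F (J(F, Y) = (2*F + Y*Y) + F = (2*F + Y²) + F = (Y² + 2*F) + F = Y² + 3*F)
(-4*(-3) + 1) + J(T(-2, -3), -3)*1 = (-4*(-3) + 1) + ((-3)² + 3*0)*1 = (12 + 1) + (9 + 0)*1 = 13 + 9*1 = 13 + 9 = 22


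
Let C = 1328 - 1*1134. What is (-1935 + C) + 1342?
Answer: -399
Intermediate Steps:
C = 194 (C = 1328 - 1134 = 194)
(-1935 + C) + 1342 = (-1935 + 194) + 1342 = -1741 + 1342 = -399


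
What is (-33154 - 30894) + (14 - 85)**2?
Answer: -59007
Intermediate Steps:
(-33154 - 30894) + (14 - 85)**2 = -64048 + (-71)**2 = -64048 + 5041 = -59007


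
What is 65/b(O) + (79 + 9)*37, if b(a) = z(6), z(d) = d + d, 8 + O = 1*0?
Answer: 39137/12 ≈ 3261.4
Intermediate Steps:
O = -8 (O = -8 + 1*0 = -8 + 0 = -8)
z(d) = 2*d
b(a) = 12 (b(a) = 2*6 = 12)
65/b(O) + (79 + 9)*37 = 65/12 + (79 + 9)*37 = 65*(1/12) + 88*37 = 65/12 + 3256 = 39137/12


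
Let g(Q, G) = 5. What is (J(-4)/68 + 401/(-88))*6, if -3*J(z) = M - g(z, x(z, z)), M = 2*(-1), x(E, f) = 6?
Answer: -20297/748 ≈ -27.135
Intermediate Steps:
M = -2
J(z) = 7/3 (J(z) = -(-2 - 1*5)/3 = -(-2 - 5)/3 = -⅓*(-7) = 7/3)
(J(-4)/68 + 401/(-88))*6 = ((7/3)/68 + 401/(-88))*6 = ((7/3)*(1/68) + 401*(-1/88))*6 = (7/204 - 401/88)*6 = -20297/4488*6 = -20297/748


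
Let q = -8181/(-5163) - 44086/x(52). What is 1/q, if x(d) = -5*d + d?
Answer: 178984/38219611 ≈ 0.0046830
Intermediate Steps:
x(d) = -4*d
q = 38219611/178984 (q = -8181/(-5163) - 44086/((-4*52)) = -8181*(-1/5163) - 44086/(-208) = 2727/1721 - 44086*(-1/208) = 2727/1721 + 22043/104 = 38219611/178984 ≈ 213.54)
1/q = 1/(38219611/178984) = 178984/38219611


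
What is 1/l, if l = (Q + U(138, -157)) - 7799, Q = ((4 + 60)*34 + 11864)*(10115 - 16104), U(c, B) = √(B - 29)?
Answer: -2712689/228119129932357 - I*√186/7071693027903067 ≈ -1.1892e-8 - 1.9286e-15*I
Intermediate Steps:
U(c, B) = √(-29 + B)
Q = -84085560 (Q = (64*34 + 11864)*(-5989) = (2176 + 11864)*(-5989) = 14040*(-5989) = -84085560)
l = -84093359 + I*√186 (l = (-84085560 + √(-29 - 157)) - 7799 = (-84085560 + √(-186)) - 7799 = (-84085560 + I*√186) - 7799 = -84093359 + I*√186 ≈ -8.4093e+7 + 13.638*I)
1/l = 1/(-84093359 + I*√186)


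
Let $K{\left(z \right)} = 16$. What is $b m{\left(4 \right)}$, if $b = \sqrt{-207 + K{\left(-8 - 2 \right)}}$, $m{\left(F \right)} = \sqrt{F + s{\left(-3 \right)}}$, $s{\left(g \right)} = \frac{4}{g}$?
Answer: $\frac{2 i \sqrt{1146}}{3} \approx 22.568 i$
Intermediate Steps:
$m{\left(F \right)} = \sqrt{- \frac{4}{3} + F}$ ($m{\left(F \right)} = \sqrt{F + \frac{4}{-3}} = \sqrt{F + 4 \left(- \frac{1}{3}\right)} = \sqrt{F - \frac{4}{3}} = \sqrt{- \frac{4}{3} + F}$)
$b = i \sqrt{191}$ ($b = \sqrt{-207 + 16} = \sqrt{-191} = i \sqrt{191} \approx 13.82 i$)
$b m{\left(4 \right)} = i \sqrt{191} \frac{\sqrt{-12 + 9 \cdot 4}}{3} = i \sqrt{191} \frac{\sqrt{-12 + 36}}{3} = i \sqrt{191} \frac{\sqrt{24}}{3} = i \sqrt{191} \frac{2 \sqrt{6}}{3} = \frac{2 i \sqrt{1146}}{3}$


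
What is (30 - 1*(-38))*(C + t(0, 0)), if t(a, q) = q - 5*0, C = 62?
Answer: 4216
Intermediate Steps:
t(a, q) = q (t(a, q) = q + 0 = q)
(30 - 1*(-38))*(C + t(0, 0)) = (30 - 1*(-38))*(62 + 0) = (30 + 38)*62 = 68*62 = 4216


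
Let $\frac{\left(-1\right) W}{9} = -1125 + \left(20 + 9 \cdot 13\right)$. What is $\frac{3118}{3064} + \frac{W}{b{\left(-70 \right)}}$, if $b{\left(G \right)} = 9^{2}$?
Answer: $\frac{1527647}{13788} \approx 110.8$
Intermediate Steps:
$b{\left(G \right)} = 81$
$W = 8892$ ($W = - 9 \left(-1125 + \left(20 + 9 \cdot 13\right)\right) = - 9 \left(-1125 + \left(20 + 117\right)\right) = - 9 \left(-1125 + 137\right) = \left(-9\right) \left(-988\right) = 8892$)
$\frac{3118}{3064} + \frac{W}{b{\left(-70 \right)}} = \frac{3118}{3064} + \frac{8892}{81} = 3118 \cdot \frac{1}{3064} + 8892 \cdot \frac{1}{81} = \frac{1559}{1532} + \frac{988}{9} = \frac{1527647}{13788}$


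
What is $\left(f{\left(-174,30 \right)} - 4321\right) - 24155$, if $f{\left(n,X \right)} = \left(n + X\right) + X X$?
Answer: $-27720$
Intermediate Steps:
$f{\left(n,X \right)} = X + n + X^{2}$ ($f{\left(n,X \right)} = \left(X + n\right) + X^{2} = X + n + X^{2}$)
$\left(f{\left(-174,30 \right)} - 4321\right) - 24155 = \left(\left(30 - 174 + 30^{2}\right) - 4321\right) - 24155 = \left(\left(30 - 174 + 900\right) - 4321\right) - 24155 = \left(756 - 4321\right) - 24155 = -3565 - 24155 = -27720$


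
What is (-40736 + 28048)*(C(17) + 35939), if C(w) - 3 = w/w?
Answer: -456044784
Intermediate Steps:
C(w) = 4 (C(w) = 3 + w/w = 3 + 1 = 4)
(-40736 + 28048)*(C(17) + 35939) = (-40736 + 28048)*(4 + 35939) = -12688*35943 = -456044784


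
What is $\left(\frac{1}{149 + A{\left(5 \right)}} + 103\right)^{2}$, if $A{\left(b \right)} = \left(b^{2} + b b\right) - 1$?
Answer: $\frac{415956025}{39204} \approx 10610.0$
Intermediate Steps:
$A{\left(b \right)} = -1 + 2 b^{2}$ ($A{\left(b \right)} = \left(b^{2} + b^{2}\right) - 1 = 2 b^{2} - 1 = -1 + 2 b^{2}$)
$\left(\frac{1}{149 + A{\left(5 \right)}} + 103\right)^{2} = \left(\frac{1}{149 - \left(1 - 2 \cdot 5^{2}\right)} + 103\right)^{2} = \left(\frac{1}{149 + \left(-1 + 2 \cdot 25\right)} + 103\right)^{2} = \left(\frac{1}{149 + \left(-1 + 50\right)} + 103\right)^{2} = \left(\frac{1}{149 + 49} + 103\right)^{2} = \left(\frac{1}{198} + 103\right)^{2} = \left(\frac{20395}{198}\right)^{2} = \frac{415956025}{39204}$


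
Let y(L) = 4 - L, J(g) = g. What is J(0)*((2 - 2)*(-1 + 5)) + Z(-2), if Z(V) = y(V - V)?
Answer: 4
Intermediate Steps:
Z(V) = 4 (Z(V) = 4 - (V - V) = 4 - 1*0 = 4 + 0 = 4)
J(0)*((2 - 2)*(-1 + 5)) + Z(-2) = 0*((2 - 2)*(-1 + 5)) + 4 = 0*(0*4) + 4 = 0*0 + 4 = 0 + 4 = 4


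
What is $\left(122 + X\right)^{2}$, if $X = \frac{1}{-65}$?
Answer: $\frac{62869041}{4225} \approx 14880.0$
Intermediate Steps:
$X = - \frac{1}{65} \approx -0.015385$
$\left(122 + X\right)^{2} = \left(122 - \frac{1}{65}\right)^{2} = \left(\frac{7929}{65}\right)^{2} = \frac{62869041}{4225}$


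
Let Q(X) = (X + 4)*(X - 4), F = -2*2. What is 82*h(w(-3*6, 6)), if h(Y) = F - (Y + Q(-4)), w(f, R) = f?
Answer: 1148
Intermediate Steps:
F = -4
Q(X) = (-4 + X)*(4 + X) (Q(X) = (4 + X)*(-4 + X) = (-4 + X)*(4 + X))
h(Y) = -4 - Y (h(Y) = -4 - (Y + (-16 + (-4)²)) = -4 - (Y + (-16 + 16)) = -4 - (Y + 0) = -4 - Y)
82*h(w(-3*6, 6)) = 82*(-4 - (-3)*6) = 82*(-4 - 1*(-18)) = 82*(-4 + 18) = 82*14 = 1148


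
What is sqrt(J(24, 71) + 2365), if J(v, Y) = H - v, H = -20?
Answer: sqrt(2321) ≈ 48.177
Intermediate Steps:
J(v, Y) = -20 - v
sqrt(J(24, 71) + 2365) = sqrt((-20 - 1*24) + 2365) = sqrt((-20 - 24) + 2365) = sqrt(-44 + 2365) = sqrt(2321)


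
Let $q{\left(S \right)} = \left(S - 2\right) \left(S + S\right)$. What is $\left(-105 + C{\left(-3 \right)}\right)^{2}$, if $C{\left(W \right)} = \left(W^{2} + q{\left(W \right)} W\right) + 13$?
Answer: $29929$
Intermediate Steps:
$q{\left(S \right)} = 2 S \left(-2 + S\right)$ ($q{\left(S \right)} = \left(-2 + S\right) 2 S = 2 S \left(-2 + S\right)$)
$C{\left(W \right)} = 13 + W^{2} + 2 W^{2} \left(-2 + W\right)$ ($C{\left(W \right)} = \left(W^{2} + 2 W \left(-2 + W\right) W\right) + 13 = \left(W^{2} + 2 W^{2} \left(-2 + W\right)\right) + 13 = 13 + W^{2} + 2 W^{2} \left(-2 + W\right)$)
$\left(-105 + C{\left(-3 \right)}\right)^{2} = \left(-105 + \left(13 - 3 \left(-3\right)^{2} + 2 \left(-3\right)^{3}\right)\right)^{2} = \left(-105 + \left(13 - 27 + 2 \left(-27\right)\right)\right)^{2} = \left(-105 - 68\right)^{2} = \left(-173\right)^{2} = 29929$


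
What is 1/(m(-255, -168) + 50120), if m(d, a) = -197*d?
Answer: 1/100355 ≈ 9.9646e-6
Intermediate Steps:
1/(m(-255, -168) + 50120) = 1/(-197*(-255) + 50120) = 1/(50235 + 50120) = 1/100355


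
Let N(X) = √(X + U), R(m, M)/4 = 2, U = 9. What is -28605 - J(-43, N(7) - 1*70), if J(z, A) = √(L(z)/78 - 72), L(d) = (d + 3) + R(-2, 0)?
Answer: -28605 - 2*I*√27534/39 ≈ -28605.0 - 8.5094*I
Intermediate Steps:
R(m, M) = 8 (R(m, M) = 4*2 = 8)
L(d) = 11 + d (L(d) = (d + 3) + 8 = (3 + d) + 8 = 11 + d)
N(X) = √(9 + X) (N(X) = √(X + 9) = √(9 + X))
J(z, A) = √(-5605/78 + z/78) (J(z, A) = √((11 + z)/78 - 72) = √((11 + z)*(1/78) - 72) = √((11/78 + z/78) - 72) = √(-5605/78 + z/78))
-28605 - J(-43, N(7) - 1*70) = -28605 - √(-437190 + 78*(-43))/78 = -28605 - √(-437190 - 3354)/78 = -28605 - √(-440544)/78 = -28605 - 4*I*√27534/78 = -28605 - 2*I*√27534/39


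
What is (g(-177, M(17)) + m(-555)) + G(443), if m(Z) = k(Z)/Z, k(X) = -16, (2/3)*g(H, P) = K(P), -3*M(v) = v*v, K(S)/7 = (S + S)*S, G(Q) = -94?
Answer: 36035847/185 ≈ 1.9479e+5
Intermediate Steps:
K(S) = 14*S² (K(S) = 7*((S + S)*S) = 7*((2*S)*S) = 7*(2*S²) = 14*S²)
M(v) = -v²/3 (M(v) = -v*v/3 = -v²/3)
g(H, P) = 21*P² (g(H, P) = 3*(14*P²)/2 = 21*P²)
m(Z) = -16/Z
(g(-177, M(17)) + m(-555)) + G(443) = (21*(-⅓*17²)² - 16/(-555)) - 94 = (21*(-⅓*289)² - 16*(-1/555)) - 94 = (21*(-289/3)² + 16/555) - 94 = (21*(83521/9) + 16/555) - 94 = (584647/3 + 16/555) - 94 = 36053237/185 - 94 = 36035847/185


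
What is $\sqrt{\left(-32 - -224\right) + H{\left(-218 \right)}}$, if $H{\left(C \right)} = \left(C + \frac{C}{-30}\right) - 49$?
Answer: $\frac{2 i \sqrt{3810}}{15} \approx 8.23 i$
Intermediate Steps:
$H{\left(C \right)} = -49 + \frac{29 C}{30}$ ($H{\left(C \right)} = \left(C + C \left(- \frac{1}{30}\right)\right) - 49 = \left(C - \frac{C}{30}\right) - 49 = \frac{29 C}{30} - 49 = -49 + \frac{29 C}{30}$)
$\sqrt{\left(-32 - -224\right) + H{\left(-218 \right)}} = \sqrt{\left(-32 - -224\right) + \left(-49 + \frac{29}{30} \left(-218\right)\right)} = \sqrt{\left(-32 + 224\right) - \frac{3896}{15}} = \sqrt{192 - \frac{3896}{15}} = \sqrt{- \frac{1016}{15}} = \frac{2 i \sqrt{3810}}{15}$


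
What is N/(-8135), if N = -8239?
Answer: 8239/8135 ≈ 1.0128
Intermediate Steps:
N/(-8135) = -8239/(-8135) = -8239*(-1/8135) = 8239/8135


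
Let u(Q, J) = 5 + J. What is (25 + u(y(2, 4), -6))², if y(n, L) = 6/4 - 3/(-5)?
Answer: 576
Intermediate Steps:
y(n, L) = 21/10 (y(n, L) = 6*(¼) - 3*(-⅕) = 3/2 + ⅗ = 21/10)
(25 + u(y(2, 4), -6))² = (25 + (5 - 6))² = (25 - 1)² = 24² = 576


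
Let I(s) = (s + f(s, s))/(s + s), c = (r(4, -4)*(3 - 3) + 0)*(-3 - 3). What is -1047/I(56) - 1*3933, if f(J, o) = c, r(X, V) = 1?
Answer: -6027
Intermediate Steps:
c = 0 (c = (1*(3 - 3) + 0)*(-3 - 3) = (1*0 + 0)*(-6) = (0 + 0)*(-6) = 0*(-6) = 0)
f(J, o) = 0
I(s) = ½ (I(s) = (s + 0)/(s + s) = s/((2*s)) = s*(1/(2*s)) = ½)
-1047/I(56) - 1*3933 = -1047/½ - 1*3933 = -1047*2 - 3933 = -2094 - 3933 = -6027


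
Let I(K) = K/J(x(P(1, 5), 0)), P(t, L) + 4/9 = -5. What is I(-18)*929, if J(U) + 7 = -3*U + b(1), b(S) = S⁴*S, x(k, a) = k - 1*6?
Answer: -50166/85 ≈ -590.19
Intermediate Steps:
P(t, L) = -49/9 (P(t, L) = -4/9 - 5 = -49/9)
x(k, a) = -6 + k (x(k, a) = k - 6 = -6 + k)
b(S) = S⁵
J(U) = -6 - 3*U (J(U) = -7 + (-3*U + 1⁵) = -7 + (-3*U + 1) = -7 + (1 - 3*U) = -6 - 3*U)
I(K) = 3*K/85 (I(K) = K/(-6 - 3*(-6 - 49/9)) = K/(-6 - 3*(-103/9)) = K/(-6 + 103/3) = K/(85/3) = K*(3/85) = 3*K/85)
I(-18)*929 = ((3/85)*(-18))*929 = -54/85*929 = -50166/85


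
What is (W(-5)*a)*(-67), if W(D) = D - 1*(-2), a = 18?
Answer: 3618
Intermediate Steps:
W(D) = 2 + D (W(D) = D + 2 = 2 + D)
(W(-5)*a)*(-67) = ((2 - 5)*18)*(-67) = -3*18*(-67) = -54*(-67) = 3618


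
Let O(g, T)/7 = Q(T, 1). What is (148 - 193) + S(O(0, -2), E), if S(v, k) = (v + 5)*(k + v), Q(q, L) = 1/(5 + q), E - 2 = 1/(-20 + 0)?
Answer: -1223/90 ≈ -13.589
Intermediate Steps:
E = 39/20 (E = 2 + 1/(-20 + 0) = 2 + 1/(-20) = 2 - 1/20 = 39/20 ≈ 1.9500)
O(g, T) = 7/(5 + T)
S(v, k) = (5 + v)*(k + v)
(148 - 193) + S(O(0, -2), E) = (148 - 193) + ((7/(5 - 2))**2 + 5*(39/20) + 5*(7/(5 - 2)) + 39*(7/(5 - 2))/20) = -45 + ((7/3)**2 + 39/4 + 5*(7/3) + 39*(7/3)/20) = -45 + ((7*(1/3))**2 + 39/4 + 5*(7*(1/3)) + 39*(7*(1/3))/20) = -45 + ((7/3)**2 + 39/4 + 5*(7/3) + (39/20)*(7/3)) = -45 + (49/9 + 39/4 + 35/3 + 91/20) = -45 + 2827/90 = -1223/90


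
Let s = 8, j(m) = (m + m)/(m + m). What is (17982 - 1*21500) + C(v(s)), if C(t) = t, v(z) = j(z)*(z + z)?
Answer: -3502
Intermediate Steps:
j(m) = 1 (j(m) = (2*m)/((2*m)) = (2*m)*(1/(2*m)) = 1)
v(z) = 2*z (v(z) = 1*(z + z) = 1*(2*z) = 2*z)
(17982 - 1*21500) + C(v(s)) = (17982 - 1*21500) + 2*8 = (17982 - 21500) + 16 = -3518 + 16 = -3502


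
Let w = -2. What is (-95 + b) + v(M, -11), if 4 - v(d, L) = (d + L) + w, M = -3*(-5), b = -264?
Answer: -357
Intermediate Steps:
M = 15
v(d, L) = 6 - L - d (v(d, L) = 4 - ((d + L) - 2) = 4 - ((L + d) - 2) = 4 - (-2 + L + d) = 4 + (2 - L - d) = 6 - L - d)
(-95 + b) + v(M, -11) = (-95 - 264) + (6 - 1*(-11) - 1*15) = -359 + (6 + 11 - 15) = -359 + 2 = -357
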